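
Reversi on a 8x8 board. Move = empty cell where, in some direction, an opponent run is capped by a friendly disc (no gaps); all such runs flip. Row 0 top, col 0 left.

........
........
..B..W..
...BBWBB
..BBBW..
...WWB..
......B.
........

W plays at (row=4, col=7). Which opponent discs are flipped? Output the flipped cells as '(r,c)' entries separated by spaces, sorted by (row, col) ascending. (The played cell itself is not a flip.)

Answer: (3,6)

Derivation:
Dir NW: opp run (3,6) capped by W -> flip
Dir N: opp run (3,7), next='.' -> no flip
Dir NE: edge -> no flip
Dir W: first cell '.' (not opp) -> no flip
Dir E: edge -> no flip
Dir SW: first cell '.' (not opp) -> no flip
Dir S: first cell '.' (not opp) -> no flip
Dir SE: edge -> no flip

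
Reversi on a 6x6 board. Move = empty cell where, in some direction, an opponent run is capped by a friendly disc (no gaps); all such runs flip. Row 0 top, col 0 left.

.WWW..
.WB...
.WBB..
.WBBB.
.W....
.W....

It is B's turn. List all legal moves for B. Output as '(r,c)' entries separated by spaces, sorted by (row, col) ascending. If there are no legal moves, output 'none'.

Answer: (0,0) (1,0) (2,0) (3,0) (4,0) (5,0)

Derivation:
(0,0): flips 1 -> legal
(0,4): no bracket -> illegal
(1,0): flips 2 -> legal
(1,3): no bracket -> illegal
(1,4): no bracket -> illegal
(2,0): flips 1 -> legal
(3,0): flips 2 -> legal
(4,0): flips 1 -> legal
(4,2): no bracket -> illegal
(5,0): flips 1 -> legal
(5,2): no bracket -> illegal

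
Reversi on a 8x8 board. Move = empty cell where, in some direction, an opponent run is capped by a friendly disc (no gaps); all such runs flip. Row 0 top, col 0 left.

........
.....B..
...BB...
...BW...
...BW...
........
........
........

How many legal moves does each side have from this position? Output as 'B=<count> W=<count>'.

Answer: B=5 W=6

Derivation:
-- B to move --
(2,5): flips 1 -> legal
(3,5): flips 1 -> legal
(4,5): flips 2 -> legal
(5,3): no bracket -> illegal
(5,4): flips 2 -> legal
(5,5): flips 1 -> legal
B mobility = 5
-- W to move --
(0,4): no bracket -> illegal
(0,5): no bracket -> illegal
(0,6): no bracket -> illegal
(1,2): flips 1 -> legal
(1,3): no bracket -> illegal
(1,4): flips 1 -> legal
(1,6): no bracket -> illegal
(2,2): flips 1 -> legal
(2,5): no bracket -> illegal
(2,6): no bracket -> illegal
(3,2): flips 1 -> legal
(3,5): no bracket -> illegal
(4,2): flips 1 -> legal
(5,2): flips 1 -> legal
(5,3): no bracket -> illegal
(5,4): no bracket -> illegal
W mobility = 6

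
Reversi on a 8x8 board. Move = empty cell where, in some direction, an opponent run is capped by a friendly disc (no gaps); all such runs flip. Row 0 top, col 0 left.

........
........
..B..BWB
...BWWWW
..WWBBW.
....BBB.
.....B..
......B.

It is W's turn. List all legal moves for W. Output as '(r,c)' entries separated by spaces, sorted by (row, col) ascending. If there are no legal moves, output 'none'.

(1,1): no bracket -> illegal
(1,2): no bracket -> illegal
(1,3): no bracket -> illegal
(1,4): flips 1 -> legal
(1,5): flips 1 -> legal
(1,6): flips 1 -> legal
(1,7): flips 1 -> legal
(2,1): no bracket -> illegal
(2,3): flips 1 -> legal
(2,4): flips 2 -> legal
(3,1): no bracket -> illegal
(3,2): flips 1 -> legal
(4,7): no bracket -> illegal
(5,3): flips 1 -> legal
(5,7): no bracket -> illegal
(6,3): flips 2 -> legal
(6,4): flips 3 -> legal
(6,6): flips 1 -> legal
(6,7): flips 2 -> legal
(7,4): no bracket -> illegal
(7,5): flips 3 -> legal
(7,7): no bracket -> illegal

Answer: (1,4) (1,5) (1,6) (1,7) (2,3) (2,4) (3,2) (5,3) (6,3) (6,4) (6,6) (6,7) (7,5)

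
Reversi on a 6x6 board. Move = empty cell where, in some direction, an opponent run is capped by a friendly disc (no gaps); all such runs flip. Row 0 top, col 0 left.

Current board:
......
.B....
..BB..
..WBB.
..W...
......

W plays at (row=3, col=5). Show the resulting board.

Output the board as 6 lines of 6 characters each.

Answer: ......
.B....
..BB..
..WWWW
..W...
......

Derivation:
Place W at (3,5); scan 8 dirs for brackets.
Dir NW: first cell '.' (not opp) -> no flip
Dir N: first cell '.' (not opp) -> no flip
Dir NE: edge -> no flip
Dir W: opp run (3,4) (3,3) capped by W -> flip
Dir E: edge -> no flip
Dir SW: first cell '.' (not opp) -> no flip
Dir S: first cell '.' (not opp) -> no flip
Dir SE: edge -> no flip
All flips: (3,3) (3,4)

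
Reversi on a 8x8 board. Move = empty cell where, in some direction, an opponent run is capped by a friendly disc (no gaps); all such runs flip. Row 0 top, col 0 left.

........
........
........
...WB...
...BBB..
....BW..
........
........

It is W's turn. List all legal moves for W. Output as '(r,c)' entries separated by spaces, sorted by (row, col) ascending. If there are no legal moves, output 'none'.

Answer: (3,5) (5,3)

Derivation:
(2,3): no bracket -> illegal
(2,4): no bracket -> illegal
(2,5): no bracket -> illegal
(3,2): no bracket -> illegal
(3,5): flips 2 -> legal
(3,6): no bracket -> illegal
(4,2): no bracket -> illegal
(4,6): no bracket -> illegal
(5,2): no bracket -> illegal
(5,3): flips 2 -> legal
(5,6): no bracket -> illegal
(6,3): no bracket -> illegal
(6,4): no bracket -> illegal
(6,5): no bracket -> illegal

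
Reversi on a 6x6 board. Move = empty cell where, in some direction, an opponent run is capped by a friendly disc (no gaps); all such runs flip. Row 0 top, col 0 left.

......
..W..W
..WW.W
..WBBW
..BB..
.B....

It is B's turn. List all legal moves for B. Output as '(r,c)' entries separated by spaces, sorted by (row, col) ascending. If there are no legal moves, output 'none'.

Answer: (0,1) (0,2) (1,1) (1,3) (2,1) (3,1)

Derivation:
(0,1): flips 2 -> legal
(0,2): flips 3 -> legal
(0,3): no bracket -> illegal
(0,4): no bracket -> illegal
(0,5): no bracket -> illegal
(1,1): flips 1 -> legal
(1,3): flips 1 -> legal
(1,4): no bracket -> illegal
(2,1): flips 1 -> legal
(2,4): no bracket -> illegal
(3,1): flips 1 -> legal
(4,1): no bracket -> illegal
(4,4): no bracket -> illegal
(4,5): no bracket -> illegal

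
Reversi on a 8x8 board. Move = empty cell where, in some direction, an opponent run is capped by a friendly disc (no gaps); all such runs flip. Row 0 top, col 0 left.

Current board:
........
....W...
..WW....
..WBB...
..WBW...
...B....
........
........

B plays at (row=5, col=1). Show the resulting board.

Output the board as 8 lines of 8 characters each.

Answer: ........
....W...
..WW....
..WBB...
..BBW...
.B.B....
........
........

Derivation:
Place B at (5,1); scan 8 dirs for brackets.
Dir NW: first cell '.' (not opp) -> no flip
Dir N: first cell '.' (not opp) -> no flip
Dir NE: opp run (4,2) capped by B -> flip
Dir W: first cell '.' (not opp) -> no flip
Dir E: first cell '.' (not opp) -> no flip
Dir SW: first cell '.' (not opp) -> no flip
Dir S: first cell '.' (not opp) -> no flip
Dir SE: first cell '.' (not opp) -> no flip
All flips: (4,2)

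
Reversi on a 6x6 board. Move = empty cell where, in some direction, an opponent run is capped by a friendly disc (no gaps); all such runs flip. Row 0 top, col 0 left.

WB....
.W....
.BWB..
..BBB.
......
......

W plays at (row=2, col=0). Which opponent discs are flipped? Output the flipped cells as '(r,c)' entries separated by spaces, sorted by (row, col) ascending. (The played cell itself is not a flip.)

Dir NW: edge -> no flip
Dir N: first cell '.' (not opp) -> no flip
Dir NE: first cell 'W' (not opp) -> no flip
Dir W: edge -> no flip
Dir E: opp run (2,1) capped by W -> flip
Dir SW: edge -> no flip
Dir S: first cell '.' (not opp) -> no flip
Dir SE: first cell '.' (not opp) -> no flip

Answer: (2,1)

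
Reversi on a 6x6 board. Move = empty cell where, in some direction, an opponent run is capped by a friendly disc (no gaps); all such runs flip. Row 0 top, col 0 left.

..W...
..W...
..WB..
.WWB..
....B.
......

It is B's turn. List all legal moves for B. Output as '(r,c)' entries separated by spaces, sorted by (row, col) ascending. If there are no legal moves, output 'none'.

(0,1): flips 1 -> legal
(0,3): no bracket -> illegal
(1,1): flips 1 -> legal
(1,3): no bracket -> illegal
(2,0): no bracket -> illegal
(2,1): flips 1 -> legal
(3,0): flips 2 -> legal
(4,0): no bracket -> illegal
(4,1): flips 1 -> legal
(4,2): no bracket -> illegal
(4,3): no bracket -> illegal

Answer: (0,1) (1,1) (2,1) (3,0) (4,1)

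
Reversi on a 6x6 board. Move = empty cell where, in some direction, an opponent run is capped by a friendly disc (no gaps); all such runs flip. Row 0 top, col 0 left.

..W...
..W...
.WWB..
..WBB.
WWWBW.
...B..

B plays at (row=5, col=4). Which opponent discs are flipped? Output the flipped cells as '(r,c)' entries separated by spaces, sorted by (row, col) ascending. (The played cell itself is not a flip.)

Answer: (4,4)

Derivation:
Dir NW: first cell 'B' (not opp) -> no flip
Dir N: opp run (4,4) capped by B -> flip
Dir NE: first cell '.' (not opp) -> no flip
Dir W: first cell 'B' (not opp) -> no flip
Dir E: first cell '.' (not opp) -> no flip
Dir SW: edge -> no flip
Dir S: edge -> no flip
Dir SE: edge -> no flip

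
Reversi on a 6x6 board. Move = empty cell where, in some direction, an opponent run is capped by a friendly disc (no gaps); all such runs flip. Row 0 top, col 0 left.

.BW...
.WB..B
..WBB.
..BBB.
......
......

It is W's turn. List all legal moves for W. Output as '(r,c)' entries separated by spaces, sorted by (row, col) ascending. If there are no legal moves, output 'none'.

Answer: (0,0) (1,3) (2,5) (4,2) (4,4)

Derivation:
(0,0): flips 1 -> legal
(0,3): no bracket -> illegal
(0,4): no bracket -> illegal
(0,5): no bracket -> illegal
(1,0): no bracket -> illegal
(1,3): flips 1 -> legal
(1,4): no bracket -> illegal
(2,1): no bracket -> illegal
(2,5): flips 2 -> legal
(3,1): no bracket -> illegal
(3,5): no bracket -> illegal
(4,1): no bracket -> illegal
(4,2): flips 1 -> legal
(4,3): no bracket -> illegal
(4,4): flips 1 -> legal
(4,5): no bracket -> illegal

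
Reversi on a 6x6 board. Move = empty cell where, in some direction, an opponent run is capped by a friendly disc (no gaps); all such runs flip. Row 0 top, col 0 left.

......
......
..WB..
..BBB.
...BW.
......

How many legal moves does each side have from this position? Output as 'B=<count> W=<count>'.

-- B to move --
(1,1): flips 1 -> legal
(1,2): flips 1 -> legal
(1,3): no bracket -> illegal
(2,1): flips 1 -> legal
(3,1): no bracket -> illegal
(3,5): no bracket -> illegal
(4,5): flips 1 -> legal
(5,3): no bracket -> illegal
(5,4): flips 1 -> legal
(5,5): flips 1 -> legal
B mobility = 6
-- W to move --
(1,2): no bracket -> illegal
(1,3): no bracket -> illegal
(1,4): no bracket -> illegal
(2,1): no bracket -> illegal
(2,4): flips 2 -> legal
(2,5): no bracket -> illegal
(3,1): no bracket -> illegal
(3,5): no bracket -> illegal
(4,1): no bracket -> illegal
(4,2): flips 2 -> legal
(4,5): no bracket -> illegal
(5,2): no bracket -> illegal
(5,3): no bracket -> illegal
(5,4): no bracket -> illegal
W mobility = 2

Answer: B=6 W=2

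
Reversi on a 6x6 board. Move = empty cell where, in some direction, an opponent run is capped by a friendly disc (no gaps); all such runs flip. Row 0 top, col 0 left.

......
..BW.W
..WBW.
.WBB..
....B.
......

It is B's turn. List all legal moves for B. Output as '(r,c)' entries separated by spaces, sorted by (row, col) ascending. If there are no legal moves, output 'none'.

(0,2): no bracket -> illegal
(0,3): flips 1 -> legal
(0,4): no bracket -> illegal
(0,5): no bracket -> illegal
(1,1): flips 1 -> legal
(1,4): flips 1 -> legal
(2,0): no bracket -> illegal
(2,1): flips 1 -> legal
(2,5): flips 1 -> legal
(3,0): flips 1 -> legal
(3,4): no bracket -> illegal
(3,5): no bracket -> illegal
(4,0): no bracket -> illegal
(4,1): no bracket -> illegal
(4,2): no bracket -> illegal

Answer: (0,3) (1,1) (1,4) (2,1) (2,5) (3,0)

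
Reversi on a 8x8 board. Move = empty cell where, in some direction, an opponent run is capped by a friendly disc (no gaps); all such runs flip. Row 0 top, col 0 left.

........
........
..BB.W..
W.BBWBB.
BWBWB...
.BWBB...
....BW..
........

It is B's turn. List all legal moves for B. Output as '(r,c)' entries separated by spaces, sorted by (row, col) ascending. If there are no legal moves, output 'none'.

Answer: (1,4) (1,5) (2,0) (2,4) (3,1) (4,5) (5,0) (6,2) (6,6) (7,6)

Derivation:
(1,4): flips 1 -> legal
(1,5): flips 1 -> legal
(1,6): no bracket -> illegal
(2,0): flips 1 -> legal
(2,1): no bracket -> illegal
(2,4): flips 1 -> legal
(2,6): no bracket -> illegal
(3,1): flips 1 -> legal
(4,5): flips 1 -> legal
(5,0): flips 1 -> legal
(5,5): no bracket -> illegal
(5,6): no bracket -> illegal
(6,1): no bracket -> illegal
(6,2): flips 1 -> legal
(6,3): no bracket -> illegal
(6,6): flips 1 -> legal
(7,4): no bracket -> illegal
(7,5): no bracket -> illegal
(7,6): flips 1 -> legal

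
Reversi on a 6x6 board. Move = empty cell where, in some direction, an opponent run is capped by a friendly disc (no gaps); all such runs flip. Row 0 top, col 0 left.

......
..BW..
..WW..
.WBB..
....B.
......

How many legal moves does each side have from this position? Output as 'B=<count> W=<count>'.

-- B to move --
(0,2): no bracket -> illegal
(0,3): flips 2 -> legal
(0,4): no bracket -> illegal
(1,1): flips 1 -> legal
(1,4): flips 2 -> legal
(2,0): no bracket -> illegal
(2,1): no bracket -> illegal
(2,4): no bracket -> illegal
(3,0): flips 1 -> legal
(3,4): flips 1 -> legal
(4,0): no bracket -> illegal
(4,1): no bracket -> illegal
(4,2): no bracket -> illegal
B mobility = 5
-- W to move --
(0,1): flips 1 -> legal
(0,2): flips 1 -> legal
(0,3): no bracket -> illegal
(1,1): flips 1 -> legal
(2,1): no bracket -> illegal
(2,4): no bracket -> illegal
(3,4): flips 2 -> legal
(3,5): no bracket -> illegal
(4,1): flips 1 -> legal
(4,2): flips 1 -> legal
(4,3): flips 1 -> legal
(4,5): no bracket -> illegal
(5,3): no bracket -> illegal
(5,4): no bracket -> illegal
(5,5): flips 2 -> legal
W mobility = 8

Answer: B=5 W=8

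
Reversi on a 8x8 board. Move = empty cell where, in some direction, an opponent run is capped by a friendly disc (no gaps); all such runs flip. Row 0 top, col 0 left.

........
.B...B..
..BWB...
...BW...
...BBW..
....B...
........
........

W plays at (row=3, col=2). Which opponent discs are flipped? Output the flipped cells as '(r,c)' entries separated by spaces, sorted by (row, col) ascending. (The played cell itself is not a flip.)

Answer: (3,3)

Derivation:
Dir NW: first cell '.' (not opp) -> no flip
Dir N: opp run (2,2), next='.' -> no flip
Dir NE: first cell 'W' (not opp) -> no flip
Dir W: first cell '.' (not opp) -> no flip
Dir E: opp run (3,3) capped by W -> flip
Dir SW: first cell '.' (not opp) -> no flip
Dir S: first cell '.' (not opp) -> no flip
Dir SE: opp run (4,3) (5,4), next='.' -> no flip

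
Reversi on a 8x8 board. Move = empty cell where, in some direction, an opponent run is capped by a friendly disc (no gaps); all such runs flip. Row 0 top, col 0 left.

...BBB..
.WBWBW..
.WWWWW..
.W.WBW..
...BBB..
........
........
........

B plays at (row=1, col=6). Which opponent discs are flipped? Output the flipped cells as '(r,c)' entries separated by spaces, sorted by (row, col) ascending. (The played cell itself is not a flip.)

Dir NW: first cell 'B' (not opp) -> no flip
Dir N: first cell '.' (not opp) -> no flip
Dir NE: first cell '.' (not opp) -> no flip
Dir W: opp run (1,5) capped by B -> flip
Dir E: first cell '.' (not opp) -> no flip
Dir SW: opp run (2,5) capped by B -> flip
Dir S: first cell '.' (not opp) -> no flip
Dir SE: first cell '.' (not opp) -> no flip

Answer: (1,5) (2,5)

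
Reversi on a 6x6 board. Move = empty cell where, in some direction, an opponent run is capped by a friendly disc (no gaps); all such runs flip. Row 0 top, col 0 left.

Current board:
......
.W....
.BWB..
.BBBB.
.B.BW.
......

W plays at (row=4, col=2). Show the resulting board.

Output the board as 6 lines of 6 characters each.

Place W at (4,2); scan 8 dirs for brackets.
Dir NW: opp run (3,1), next='.' -> no flip
Dir N: opp run (3,2) capped by W -> flip
Dir NE: opp run (3,3), next='.' -> no flip
Dir W: opp run (4,1), next='.' -> no flip
Dir E: opp run (4,3) capped by W -> flip
Dir SW: first cell '.' (not opp) -> no flip
Dir S: first cell '.' (not opp) -> no flip
Dir SE: first cell '.' (not opp) -> no flip
All flips: (3,2) (4,3)

Answer: ......
.W....
.BWB..
.BWBB.
.BWWW.
......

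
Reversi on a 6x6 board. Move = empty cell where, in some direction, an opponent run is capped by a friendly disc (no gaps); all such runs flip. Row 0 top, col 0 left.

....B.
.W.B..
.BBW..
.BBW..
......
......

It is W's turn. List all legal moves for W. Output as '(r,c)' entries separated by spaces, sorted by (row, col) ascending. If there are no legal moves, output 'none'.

(0,2): no bracket -> illegal
(0,3): flips 1 -> legal
(0,5): no bracket -> illegal
(1,0): no bracket -> illegal
(1,2): no bracket -> illegal
(1,4): no bracket -> illegal
(1,5): no bracket -> illegal
(2,0): flips 2 -> legal
(2,4): no bracket -> illegal
(3,0): flips 2 -> legal
(4,0): no bracket -> illegal
(4,1): flips 3 -> legal
(4,2): no bracket -> illegal
(4,3): no bracket -> illegal

Answer: (0,3) (2,0) (3,0) (4,1)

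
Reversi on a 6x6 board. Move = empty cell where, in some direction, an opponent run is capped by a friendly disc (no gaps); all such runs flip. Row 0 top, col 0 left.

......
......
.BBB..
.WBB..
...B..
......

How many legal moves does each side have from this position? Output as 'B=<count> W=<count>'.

Answer: B=3 W=3

Derivation:
-- B to move --
(2,0): no bracket -> illegal
(3,0): flips 1 -> legal
(4,0): flips 1 -> legal
(4,1): flips 1 -> legal
(4,2): no bracket -> illegal
B mobility = 3
-- W to move --
(1,0): no bracket -> illegal
(1,1): flips 1 -> legal
(1,2): no bracket -> illegal
(1,3): flips 1 -> legal
(1,4): no bracket -> illegal
(2,0): no bracket -> illegal
(2,4): no bracket -> illegal
(3,0): no bracket -> illegal
(3,4): flips 2 -> legal
(4,1): no bracket -> illegal
(4,2): no bracket -> illegal
(4,4): no bracket -> illegal
(5,2): no bracket -> illegal
(5,3): no bracket -> illegal
(5,4): no bracket -> illegal
W mobility = 3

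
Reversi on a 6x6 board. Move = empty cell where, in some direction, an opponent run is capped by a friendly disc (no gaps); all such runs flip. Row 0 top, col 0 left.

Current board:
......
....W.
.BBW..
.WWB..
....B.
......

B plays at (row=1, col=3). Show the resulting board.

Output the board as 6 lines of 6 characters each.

Place B at (1,3); scan 8 dirs for brackets.
Dir NW: first cell '.' (not opp) -> no flip
Dir N: first cell '.' (not opp) -> no flip
Dir NE: first cell '.' (not opp) -> no flip
Dir W: first cell '.' (not opp) -> no flip
Dir E: opp run (1,4), next='.' -> no flip
Dir SW: first cell 'B' (not opp) -> no flip
Dir S: opp run (2,3) capped by B -> flip
Dir SE: first cell '.' (not opp) -> no flip
All flips: (2,3)

Answer: ......
...BW.
.BBB..
.WWB..
....B.
......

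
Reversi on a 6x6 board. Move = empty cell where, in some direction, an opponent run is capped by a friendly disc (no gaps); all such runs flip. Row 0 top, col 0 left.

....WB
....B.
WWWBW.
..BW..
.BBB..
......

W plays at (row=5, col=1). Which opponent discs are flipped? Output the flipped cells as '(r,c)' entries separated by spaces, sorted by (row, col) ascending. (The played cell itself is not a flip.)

Dir NW: first cell '.' (not opp) -> no flip
Dir N: opp run (4,1), next='.' -> no flip
Dir NE: opp run (4,2) capped by W -> flip
Dir W: first cell '.' (not opp) -> no flip
Dir E: first cell '.' (not opp) -> no flip
Dir SW: edge -> no flip
Dir S: edge -> no flip
Dir SE: edge -> no flip

Answer: (4,2)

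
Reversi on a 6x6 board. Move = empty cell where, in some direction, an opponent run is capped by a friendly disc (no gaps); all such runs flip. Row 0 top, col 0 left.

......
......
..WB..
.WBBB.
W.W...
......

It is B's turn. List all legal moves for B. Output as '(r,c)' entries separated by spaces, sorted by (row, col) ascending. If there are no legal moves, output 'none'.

(1,1): flips 1 -> legal
(1,2): flips 1 -> legal
(1,3): no bracket -> illegal
(2,0): no bracket -> illegal
(2,1): flips 1 -> legal
(3,0): flips 1 -> legal
(4,1): no bracket -> illegal
(4,3): no bracket -> illegal
(5,0): no bracket -> illegal
(5,1): flips 1 -> legal
(5,2): flips 1 -> legal
(5,3): no bracket -> illegal

Answer: (1,1) (1,2) (2,1) (3,0) (5,1) (5,2)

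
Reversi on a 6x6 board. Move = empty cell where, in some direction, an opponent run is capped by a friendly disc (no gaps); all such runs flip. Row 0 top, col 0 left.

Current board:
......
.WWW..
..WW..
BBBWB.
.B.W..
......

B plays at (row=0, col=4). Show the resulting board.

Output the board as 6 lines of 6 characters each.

Place B at (0,4); scan 8 dirs for brackets.
Dir NW: edge -> no flip
Dir N: edge -> no flip
Dir NE: edge -> no flip
Dir W: first cell '.' (not opp) -> no flip
Dir E: first cell '.' (not opp) -> no flip
Dir SW: opp run (1,3) (2,2) capped by B -> flip
Dir S: first cell '.' (not opp) -> no flip
Dir SE: first cell '.' (not opp) -> no flip
All flips: (1,3) (2,2)

Answer: ....B.
.WWB..
..BW..
BBBWB.
.B.W..
......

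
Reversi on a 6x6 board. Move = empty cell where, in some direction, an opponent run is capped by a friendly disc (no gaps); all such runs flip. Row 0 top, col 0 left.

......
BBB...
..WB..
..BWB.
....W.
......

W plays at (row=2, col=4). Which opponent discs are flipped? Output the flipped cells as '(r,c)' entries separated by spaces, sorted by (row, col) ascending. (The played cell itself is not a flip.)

Answer: (2,3) (3,4)

Derivation:
Dir NW: first cell '.' (not opp) -> no flip
Dir N: first cell '.' (not opp) -> no flip
Dir NE: first cell '.' (not opp) -> no flip
Dir W: opp run (2,3) capped by W -> flip
Dir E: first cell '.' (not opp) -> no flip
Dir SW: first cell 'W' (not opp) -> no flip
Dir S: opp run (3,4) capped by W -> flip
Dir SE: first cell '.' (not opp) -> no flip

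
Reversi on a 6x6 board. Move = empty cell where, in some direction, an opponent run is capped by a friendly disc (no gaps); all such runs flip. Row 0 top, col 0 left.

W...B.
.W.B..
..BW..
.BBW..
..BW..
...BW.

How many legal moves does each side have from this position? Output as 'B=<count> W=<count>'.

Answer: B=5 W=6

Derivation:
-- B to move --
(0,1): no bracket -> illegal
(0,2): no bracket -> illegal
(1,0): no bracket -> illegal
(1,2): no bracket -> illegal
(1,4): flips 1 -> legal
(2,0): no bracket -> illegal
(2,1): no bracket -> illegal
(2,4): flips 2 -> legal
(3,4): flips 1 -> legal
(4,4): flips 2 -> legal
(4,5): no bracket -> illegal
(5,2): no bracket -> illegal
(5,5): flips 1 -> legal
B mobility = 5
-- W to move --
(0,2): no bracket -> illegal
(0,3): flips 1 -> legal
(0,5): no bracket -> illegal
(1,2): no bracket -> illegal
(1,4): no bracket -> illegal
(1,5): no bracket -> illegal
(2,0): no bracket -> illegal
(2,1): flips 2 -> legal
(2,4): no bracket -> illegal
(3,0): flips 2 -> legal
(4,0): no bracket -> illegal
(4,1): flips 2 -> legal
(4,4): no bracket -> illegal
(5,1): flips 1 -> legal
(5,2): flips 1 -> legal
W mobility = 6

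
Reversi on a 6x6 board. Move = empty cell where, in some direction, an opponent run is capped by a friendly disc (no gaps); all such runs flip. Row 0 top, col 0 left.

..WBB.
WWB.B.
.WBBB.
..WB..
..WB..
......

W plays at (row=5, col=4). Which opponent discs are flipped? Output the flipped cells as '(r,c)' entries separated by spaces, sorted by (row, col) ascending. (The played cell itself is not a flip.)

Answer: (4,3)

Derivation:
Dir NW: opp run (4,3) capped by W -> flip
Dir N: first cell '.' (not opp) -> no flip
Dir NE: first cell '.' (not opp) -> no flip
Dir W: first cell '.' (not opp) -> no flip
Dir E: first cell '.' (not opp) -> no flip
Dir SW: edge -> no flip
Dir S: edge -> no flip
Dir SE: edge -> no flip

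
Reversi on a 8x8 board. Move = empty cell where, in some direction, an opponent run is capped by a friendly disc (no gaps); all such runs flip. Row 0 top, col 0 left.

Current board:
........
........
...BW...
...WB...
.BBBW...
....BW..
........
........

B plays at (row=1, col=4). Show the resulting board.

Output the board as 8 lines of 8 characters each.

Place B at (1,4); scan 8 dirs for brackets.
Dir NW: first cell '.' (not opp) -> no flip
Dir N: first cell '.' (not opp) -> no flip
Dir NE: first cell '.' (not opp) -> no flip
Dir W: first cell '.' (not opp) -> no flip
Dir E: first cell '.' (not opp) -> no flip
Dir SW: first cell 'B' (not opp) -> no flip
Dir S: opp run (2,4) capped by B -> flip
Dir SE: first cell '.' (not opp) -> no flip
All flips: (2,4)

Answer: ........
....B...
...BB...
...WB...
.BBBW...
....BW..
........
........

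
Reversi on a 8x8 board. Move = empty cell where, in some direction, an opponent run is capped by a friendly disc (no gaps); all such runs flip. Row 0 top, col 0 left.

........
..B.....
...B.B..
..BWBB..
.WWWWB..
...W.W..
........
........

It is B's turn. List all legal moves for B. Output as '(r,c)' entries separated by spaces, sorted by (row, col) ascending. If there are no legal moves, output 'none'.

Answer: (4,0) (5,0) (5,2) (5,4) (6,2) (6,3) (6,5)

Derivation:
(2,2): no bracket -> illegal
(2,4): no bracket -> illegal
(3,0): no bracket -> illegal
(3,1): no bracket -> illegal
(4,0): flips 4 -> legal
(4,6): no bracket -> illegal
(5,0): flips 1 -> legal
(5,1): no bracket -> illegal
(5,2): flips 2 -> legal
(5,4): flips 2 -> legal
(5,6): no bracket -> illegal
(6,2): flips 2 -> legal
(6,3): flips 3 -> legal
(6,4): no bracket -> illegal
(6,5): flips 1 -> legal
(6,6): no bracket -> illegal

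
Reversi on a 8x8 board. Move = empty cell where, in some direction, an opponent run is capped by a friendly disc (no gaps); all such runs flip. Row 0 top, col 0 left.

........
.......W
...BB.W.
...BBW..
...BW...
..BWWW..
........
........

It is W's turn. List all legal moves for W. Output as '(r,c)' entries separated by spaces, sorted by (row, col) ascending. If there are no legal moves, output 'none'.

Answer: (1,3) (1,4) (2,2) (3,2) (4,2) (5,1)

Derivation:
(1,2): no bracket -> illegal
(1,3): flips 4 -> legal
(1,4): flips 2 -> legal
(1,5): no bracket -> illegal
(2,2): flips 1 -> legal
(2,5): no bracket -> illegal
(3,2): flips 3 -> legal
(4,1): no bracket -> illegal
(4,2): flips 1 -> legal
(4,5): no bracket -> illegal
(5,1): flips 1 -> legal
(6,1): no bracket -> illegal
(6,2): no bracket -> illegal
(6,3): no bracket -> illegal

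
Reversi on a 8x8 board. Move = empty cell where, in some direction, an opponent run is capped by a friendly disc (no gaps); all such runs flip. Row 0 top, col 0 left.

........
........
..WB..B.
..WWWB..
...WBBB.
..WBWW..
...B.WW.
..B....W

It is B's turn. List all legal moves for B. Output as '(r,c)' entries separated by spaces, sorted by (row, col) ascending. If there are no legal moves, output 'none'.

(1,1): flips 2 -> legal
(1,2): no bracket -> illegal
(1,3): no bracket -> illegal
(2,1): flips 1 -> legal
(2,4): flips 1 -> legal
(2,5): no bracket -> illegal
(3,1): flips 3 -> legal
(4,1): flips 2 -> legal
(4,2): flips 1 -> legal
(5,1): flips 1 -> legal
(5,6): flips 2 -> legal
(5,7): no bracket -> illegal
(6,1): no bracket -> illegal
(6,2): no bracket -> illegal
(6,4): flips 2 -> legal
(6,7): no bracket -> illegal
(7,4): no bracket -> illegal
(7,5): flips 2 -> legal
(7,6): no bracket -> illegal

Answer: (1,1) (2,1) (2,4) (3,1) (4,1) (4,2) (5,1) (5,6) (6,4) (7,5)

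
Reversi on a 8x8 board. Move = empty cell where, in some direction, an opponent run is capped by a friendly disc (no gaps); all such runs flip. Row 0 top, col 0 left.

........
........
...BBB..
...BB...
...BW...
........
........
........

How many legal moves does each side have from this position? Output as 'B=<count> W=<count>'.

-- B to move --
(3,5): no bracket -> illegal
(4,5): flips 1 -> legal
(5,3): no bracket -> illegal
(5,4): flips 1 -> legal
(5,5): flips 1 -> legal
B mobility = 3
-- W to move --
(1,2): no bracket -> illegal
(1,3): no bracket -> illegal
(1,4): flips 2 -> legal
(1,5): no bracket -> illegal
(1,6): no bracket -> illegal
(2,2): flips 1 -> legal
(2,6): no bracket -> illegal
(3,2): no bracket -> illegal
(3,5): no bracket -> illegal
(3,6): no bracket -> illegal
(4,2): flips 1 -> legal
(4,5): no bracket -> illegal
(5,2): no bracket -> illegal
(5,3): no bracket -> illegal
(5,4): no bracket -> illegal
W mobility = 3

Answer: B=3 W=3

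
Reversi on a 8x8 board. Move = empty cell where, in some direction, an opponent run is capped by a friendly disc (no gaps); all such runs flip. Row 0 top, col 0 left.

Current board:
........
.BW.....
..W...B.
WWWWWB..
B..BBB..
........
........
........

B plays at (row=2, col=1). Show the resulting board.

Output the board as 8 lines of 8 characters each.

Answer: ........
.BW.....
.BW...B.
WWBWWB..
B..BBB..
........
........
........

Derivation:
Place B at (2,1); scan 8 dirs for brackets.
Dir NW: first cell '.' (not opp) -> no flip
Dir N: first cell 'B' (not opp) -> no flip
Dir NE: opp run (1,2), next='.' -> no flip
Dir W: first cell '.' (not opp) -> no flip
Dir E: opp run (2,2), next='.' -> no flip
Dir SW: opp run (3,0), next=edge -> no flip
Dir S: opp run (3,1), next='.' -> no flip
Dir SE: opp run (3,2) capped by B -> flip
All flips: (3,2)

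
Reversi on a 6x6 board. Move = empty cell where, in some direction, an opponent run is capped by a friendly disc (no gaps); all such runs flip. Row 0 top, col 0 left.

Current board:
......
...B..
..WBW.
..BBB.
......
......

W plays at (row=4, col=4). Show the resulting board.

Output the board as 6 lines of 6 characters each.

Place W at (4,4); scan 8 dirs for brackets.
Dir NW: opp run (3,3) capped by W -> flip
Dir N: opp run (3,4) capped by W -> flip
Dir NE: first cell '.' (not opp) -> no flip
Dir W: first cell '.' (not opp) -> no flip
Dir E: first cell '.' (not opp) -> no flip
Dir SW: first cell '.' (not opp) -> no flip
Dir S: first cell '.' (not opp) -> no flip
Dir SE: first cell '.' (not opp) -> no flip
All flips: (3,3) (3,4)

Answer: ......
...B..
..WBW.
..BWW.
....W.
......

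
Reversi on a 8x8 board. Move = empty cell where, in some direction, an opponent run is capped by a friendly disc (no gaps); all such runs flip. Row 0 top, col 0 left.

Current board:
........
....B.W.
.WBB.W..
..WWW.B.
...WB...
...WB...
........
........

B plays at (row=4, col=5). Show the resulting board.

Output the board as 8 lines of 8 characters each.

Place B at (4,5); scan 8 dirs for brackets.
Dir NW: opp run (3,4) capped by B -> flip
Dir N: first cell '.' (not opp) -> no flip
Dir NE: first cell 'B' (not opp) -> no flip
Dir W: first cell 'B' (not opp) -> no flip
Dir E: first cell '.' (not opp) -> no flip
Dir SW: first cell 'B' (not opp) -> no flip
Dir S: first cell '.' (not opp) -> no flip
Dir SE: first cell '.' (not opp) -> no flip
All flips: (3,4)

Answer: ........
....B.W.
.WBB.W..
..WWB.B.
...WBB..
...WB...
........
........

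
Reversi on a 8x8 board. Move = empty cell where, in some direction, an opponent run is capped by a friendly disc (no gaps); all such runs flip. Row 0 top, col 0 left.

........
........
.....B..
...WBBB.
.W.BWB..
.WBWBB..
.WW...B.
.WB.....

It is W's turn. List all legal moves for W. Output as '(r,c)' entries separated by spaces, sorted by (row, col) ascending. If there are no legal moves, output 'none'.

(1,4): no bracket -> illegal
(1,5): no bracket -> illegal
(1,6): flips 4 -> legal
(2,3): no bracket -> illegal
(2,4): flips 1 -> legal
(2,6): flips 1 -> legal
(2,7): no bracket -> illegal
(3,2): no bracket -> illegal
(3,7): flips 3 -> legal
(4,2): flips 2 -> legal
(4,6): flips 1 -> legal
(4,7): no bracket -> illegal
(5,6): flips 2 -> legal
(5,7): no bracket -> illegal
(6,3): flips 1 -> legal
(6,4): flips 1 -> legal
(6,5): no bracket -> illegal
(6,7): no bracket -> illegal
(7,3): flips 1 -> legal
(7,5): no bracket -> illegal
(7,6): no bracket -> illegal
(7,7): flips 2 -> legal

Answer: (1,6) (2,4) (2,6) (3,7) (4,2) (4,6) (5,6) (6,3) (6,4) (7,3) (7,7)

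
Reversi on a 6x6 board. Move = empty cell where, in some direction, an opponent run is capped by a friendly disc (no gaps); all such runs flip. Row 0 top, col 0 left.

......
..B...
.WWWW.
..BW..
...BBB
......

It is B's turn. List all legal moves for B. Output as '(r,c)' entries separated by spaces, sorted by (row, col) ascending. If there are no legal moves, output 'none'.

Answer: (1,0) (1,1) (1,3) (1,4) (3,0) (3,4)

Derivation:
(1,0): flips 1 -> legal
(1,1): flips 2 -> legal
(1,3): flips 2 -> legal
(1,4): flips 1 -> legal
(1,5): no bracket -> illegal
(2,0): no bracket -> illegal
(2,5): no bracket -> illegal
(3,0): flips 1 -> legal
(3,1): no bracket -> illegal
(3,4): flips 2 -> legal
(3,5): no bracket -> illegal
(4,2): no bracket -> illegal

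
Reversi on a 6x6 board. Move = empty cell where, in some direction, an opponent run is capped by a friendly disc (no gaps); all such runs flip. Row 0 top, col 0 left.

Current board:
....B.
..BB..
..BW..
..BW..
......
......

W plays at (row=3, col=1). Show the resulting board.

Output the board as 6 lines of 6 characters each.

Answer: ....B.
..BB..
..BW..
.WWW..
......
......

Derivation:
Place W at (3,1); scan 8 dirs for brackets.
Dir NW: first cell '.' (not opp) -> no flip
Dir N: first cell '.' (not opp) -> no flip
Dir NE: opp run (2,2) (1,3) (0,4), next=edge -> no flip
Dir W: first cell '.' (not opp) -> no flip
Dir E: opp run (3,2) capped by W -> flip
Dir SW: first cell '.' (not opp) -> no flip
Dir S: first cell '.' (not opp) -> no flip
Dir SE: first cell '.' (not opp) -> no flip
All flips: (3,2)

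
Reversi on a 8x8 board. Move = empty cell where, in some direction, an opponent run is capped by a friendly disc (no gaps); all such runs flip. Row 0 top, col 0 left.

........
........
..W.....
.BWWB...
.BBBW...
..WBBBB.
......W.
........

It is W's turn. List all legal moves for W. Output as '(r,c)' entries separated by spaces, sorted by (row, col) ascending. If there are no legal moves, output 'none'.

(2,0): no bracket -> illegal
(2,1): no bracket -> illegal
(2,3): no bracket -> illegal
(2,4): flips 1 -> legal
(2,5): flips 2 -> legal
(3,0): flips 2 -> legal
(3,5): flips 1 -> legal
(4,0): flips 4 -> legal
(4,5): no bracket -> illegal
(4,6): flips 1 -> legal
(4,7): no bracket -> illegal
(5,0): flips 1 -> legal
(5,1): flips 1 -> legal
(5,7): flips 4 -> legal
(6,2): flips 1 -> legal
(6,3): flips 2 -> legal
(6,4): flips 1 -> legal
(6,5): flips 2 -> legal
(6,7): no bracket -> illegal

Answer: (2,4) (2,5) (3,0) (3,5) (4,0) (4,6) (5,0) (5,1) (5,7) (6,2) (6,3) (6,4) (6,5)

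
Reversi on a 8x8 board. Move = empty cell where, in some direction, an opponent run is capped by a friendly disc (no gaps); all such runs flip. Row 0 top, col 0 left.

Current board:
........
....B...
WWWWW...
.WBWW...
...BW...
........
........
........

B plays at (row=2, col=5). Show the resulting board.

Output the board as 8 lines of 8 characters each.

Place B at (2,5); scan 8 dirs for brackets.
Dir NW: first cell 'B' (not opp) -> no flip
Dir N: first cell '.' (not opp) -> no flip
Dir NE: first cell '.' (not opp) -> no flip
Dir W: opp run (2,4) (2,3) (2,2) (2,1) (2,0), next=edge -> no flip
Dir E: first cell '.' (not opp) -> no flip
Dir SW: opp run (3,4) capped by B -> flip
Dir S: first cell '.' (not opp) -> no flip
Dir SE: first cell '.' (not opp) -> no flip
All flips: (3,4)

Answer: ........
....B...
WWWWWB..
.WBWB...
...BW...
........
........
........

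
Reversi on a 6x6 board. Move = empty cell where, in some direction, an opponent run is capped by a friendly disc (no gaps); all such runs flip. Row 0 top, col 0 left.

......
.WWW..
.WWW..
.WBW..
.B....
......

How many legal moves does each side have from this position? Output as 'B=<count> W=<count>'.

-- B to move --
(0,0): no bracket -> illegal
(0,1): flips 3 -> legal
(0,2): flips 2 -> legal
(0,3): no bracket -> illegal
(0,4): no bracket -> illegal
(1,0): flips 1 -> legal
(1,4): flips 1 -> legal
(2,0): no bracket -> illegal
(2,4): no bracket -> illegal
(3,0): flips 1 -> legal
(3,4): flips 1 -> legal
(4,0): no bracket -> illegal
(4,2): no bracket -> illegal
(4,3): no bracket -> illegal
(4,4): no bracket -> illegal
B mobility = 6
-- W to move --
(3,0): no bracket -> illegal
(4,0): no bracket -> illegal
(4,2): flips 1 -> legal
(4,3): flips 1 -> legal
(5,0): flips 2 -> legal
(5,1): flips 1 -> legal
(5,2): no bracket -> illegal
W mobility = 4

Answer: B=6 W=4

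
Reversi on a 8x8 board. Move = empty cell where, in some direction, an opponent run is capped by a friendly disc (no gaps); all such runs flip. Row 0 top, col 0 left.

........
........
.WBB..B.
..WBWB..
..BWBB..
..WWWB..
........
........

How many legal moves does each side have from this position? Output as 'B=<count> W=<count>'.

Answer: B=8 W=10

Derivation:
-- B to move --
(1,0): no bracket -> illegal
(1,1): no bracket -> illegal
(1,2): no bracket -> illegal
(2,0): flips 1 -> legal
(2,4): flips 1 -> legal
(2,5): no bracket -> illegal
(3,0): no bracket -> illegal
(3,1): flips 1 -> legal
(4,1): flips 1 -> legal
(5,1): flips 3 -> legal
(6,1): no bracket -> illegal
(6,2): flips 2 -> legal
(6,3): flips 3 -> legal
(6,4): flips 2 -> legal
(6,5): no bracket -> illegal
B mobility = 8
-- W to move --
(1,1): no bracket -> illegal
(1,2): flips 2 -> legal
(1,3): flips 2 -> legal
(1,4): flips 1 -> legal
(1,5): no bracket -> illegal
(1,6): no bracket -> illegal
(1,7): flips 3 -> legal
(2,4): flips 2 -> legal
(2,5): no bracket -> illegal
(2,7): no bracket -> illegal
(3,1): flips 1 -> legal
(3,6): flips 2 -> legal
(3,7): no bracket -> illegal
(4,1): flips 1 -> legal
(4,6): flips 2 -> legal
(5,1): no bracket -> illegal
(5,6): flips 2 -> legal
(6,4): no bracket -> illegal
(6,5): no bracket -> illegal
(6,6): no bracket -> illegal
W mobility = 10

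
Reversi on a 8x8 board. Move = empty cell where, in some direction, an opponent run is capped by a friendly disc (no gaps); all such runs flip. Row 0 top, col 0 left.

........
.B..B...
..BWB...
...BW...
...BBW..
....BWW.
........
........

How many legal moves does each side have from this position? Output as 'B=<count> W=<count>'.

Answer: B=8 W=11

Derivation:
-- B to move --
(1,2): no bracket -> illegal
(1,3): flips 1 -> legal
(2,5): flips 1 -> legal
(3,2): flips 1 -> legal
(3,5): flips 1 -> legal
(3,6): flips 1 -> legal
(4,6): flips 1 -> legal
(4,7): no bracket -> illegal
(5,7): flips 2 -> legal
(6,4): no bracket -> illegal
(6,5): no bracket -> illegal
(6,6): flips 1 -> legal
(6,7): no bracket -> illegal
B mobility = 8
-- W to move --
(0,0): flips 4 -> legal
(0,1): no bracket -> illegal
(0,2): no bracket -> illegal
(0,3): no bracket -> illegal
(0,4): flips 2 -> legal
(0,5): flips 1 -> legal
(1,0): no bracket -> illegal
(1,2): no bracket -> illegal
(1,3): no bracket -> illegal
(1,5): no bracket -> illegal
(2,0): no bracket -> illegal
(2,1): flips 1 -> legal
(2,5): flips 1 -> legal
(3,1): no bracket -> illegal
(3,2): flips 1 -> legal
(3,5): no bracket -> illegal
(4,2): flips 2 -> legal
(5,2): flips 1 -> legal
(5,3): flips 3 -> legal
(6,3): flips 1 -> legal
(6,4): flips 2 -> legal
(6,5): no bracket -> illegal
W mobility = 11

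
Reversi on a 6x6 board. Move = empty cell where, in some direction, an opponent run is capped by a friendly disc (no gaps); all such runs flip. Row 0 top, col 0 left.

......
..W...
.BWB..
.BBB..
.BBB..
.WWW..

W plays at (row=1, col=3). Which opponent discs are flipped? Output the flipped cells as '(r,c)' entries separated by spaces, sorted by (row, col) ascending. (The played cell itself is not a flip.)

Dir NW: first cell '.' (not opp) -> no flip
Dir N: first cell '.' (not opp) -> no flip
Dir NE: first cell '.' (not opp) -> no flip
Dir W: first cell 'W' (not opp) -> no flip
Dir E: first cell '.' (not opp) -> no flip
Dir SW: first cell 'W' (not opp) -> no flip
Dir S: opp run (2,3) (3,3) (4,3) capped by W -> flip
Dir SE: first cell '.' (not opp) -> no flip

Answer: (2,3) (3,3) (4,3)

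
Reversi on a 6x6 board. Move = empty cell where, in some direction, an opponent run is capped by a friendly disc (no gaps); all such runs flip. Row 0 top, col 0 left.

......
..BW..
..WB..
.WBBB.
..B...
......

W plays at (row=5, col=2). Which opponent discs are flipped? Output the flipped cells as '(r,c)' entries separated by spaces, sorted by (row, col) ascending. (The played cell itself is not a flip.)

Answer: (3,2) (4,2)

Derivation:
Dir NW: first cell '.' (not opp) -> no flip
Dir N: opp run (4,2) (3,2) capped by W -> flip
Dir NE: first cell '.' (not opp) -> no flip
Dir W: first cell '.' (not opp) -> no flip
Dir E: first cell '.' (not opp) -> no flip
Dir SW: edge -> no flip
Dir S: edge -> no flip
Dir SE: edge -> no flip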